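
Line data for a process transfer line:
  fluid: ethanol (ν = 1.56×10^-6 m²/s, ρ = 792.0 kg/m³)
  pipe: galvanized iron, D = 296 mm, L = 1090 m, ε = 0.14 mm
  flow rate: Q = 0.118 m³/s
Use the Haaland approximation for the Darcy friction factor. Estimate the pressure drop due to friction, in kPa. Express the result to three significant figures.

V = 4Q/(πD²) = 4·0.118/(π·0.296²) = 1.715 m/s
Re = VD/ν = 1.715·0.296/1.56×10^-6 = 3.25×10^5 → turbulent
ε/D = 0.14/296 = 4.73×10^-4
Haaland: f = 0.01782
h_f = f(L/D)V²/(2g) = 0.01782·(1090/0.296)·1.715²/(2·9.81) = 9.834 m
Δp = ρg·h_f = 792.0·9.81·9.834 = 76.41 kPa

Δp ≈ 76.4 kPa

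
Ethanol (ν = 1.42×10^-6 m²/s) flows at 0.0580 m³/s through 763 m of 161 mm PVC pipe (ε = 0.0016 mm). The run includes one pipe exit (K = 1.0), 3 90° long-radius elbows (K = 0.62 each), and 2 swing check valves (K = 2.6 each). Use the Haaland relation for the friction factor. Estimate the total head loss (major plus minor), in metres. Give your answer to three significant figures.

H_L ≈ 31.2 m

V = 4Q/(πD²) = 2.849 m/s; V²/2g = 0.4137 m
Re = 3.23×10^5, ε/D = 9.94×10^-6 → f = 0.01423 (Haaland)
Major: h_f = f(L/D)·V²/2g = 0.01423·4739·0.4137 = 27.90 m
Minor: ΣK = 8.06; h_m = ΣK·V²/2g = 3.334 m
Total H_L = 27.90 + 3.334 = 31.23 m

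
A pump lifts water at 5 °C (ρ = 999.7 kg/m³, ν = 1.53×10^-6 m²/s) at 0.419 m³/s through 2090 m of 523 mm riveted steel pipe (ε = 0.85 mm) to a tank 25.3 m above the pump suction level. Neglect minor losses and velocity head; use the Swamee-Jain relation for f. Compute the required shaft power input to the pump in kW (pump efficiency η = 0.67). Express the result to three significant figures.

V = 4Q/(πD²) = 1.950 m/s; Re = 6.67×10^5; ε/D = 0.00163; f = 0.02260
h_f = f(L/D)V²/2g = 17.51 m
Total head H = z + h_f = 25.3 + 17.51 = 42.81 m
P_hyd = ρgQH = 999.7·9.81·0.419·42.81 = 175.9 kW
P_shaft = P_hyd/η = 175.9/0.67 = 262.6 kW

P_shaft ≈ 263 kW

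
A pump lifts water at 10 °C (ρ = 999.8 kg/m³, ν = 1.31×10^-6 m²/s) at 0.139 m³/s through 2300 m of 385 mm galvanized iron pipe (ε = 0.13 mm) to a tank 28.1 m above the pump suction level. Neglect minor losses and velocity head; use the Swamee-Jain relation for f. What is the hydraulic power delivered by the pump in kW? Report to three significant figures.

V = 4Q/(πD²) = 1.194 m/s; Re = 3.51×10^5; ε/D = 3.38×10^-4; f = 0.01709
h_f = f(L/D)V²/2g = 7.421 m
Total head H = z + h_f = 28.1 + 7.421 = 35.52 m
P_hyd = ρgQH = 999.8·9.81·0.139·35.52 = 48.43 kW

P_hyd ≈ 48.4 kW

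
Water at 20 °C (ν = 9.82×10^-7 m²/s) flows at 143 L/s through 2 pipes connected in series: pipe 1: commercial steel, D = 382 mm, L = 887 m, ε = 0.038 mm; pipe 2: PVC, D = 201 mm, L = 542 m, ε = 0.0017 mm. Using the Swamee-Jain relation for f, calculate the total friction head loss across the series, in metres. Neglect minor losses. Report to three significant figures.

H ≈ 36.1 m

Pipe 1: V = 1.248 m/s, Re = 4.85×10^5, ε/D = 9.95×10^-5, f = 0.01451, h_1 = f(L/D)V²/2g = 2.674 m
Pipe 2: V = 4.507 m/s, Re = 9.22×10^5, ε/D = 8.46×10^-6, f = 0.01197, h_2 = f(L/D)V²/2g = 33.40 m
Series → Q common, losses add: H = Σh = 36.07 m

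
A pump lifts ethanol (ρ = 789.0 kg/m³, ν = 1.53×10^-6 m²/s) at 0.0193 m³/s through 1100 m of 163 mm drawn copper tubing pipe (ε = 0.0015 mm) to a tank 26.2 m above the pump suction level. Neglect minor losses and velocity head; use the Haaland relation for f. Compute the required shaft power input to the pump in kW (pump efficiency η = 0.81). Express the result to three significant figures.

P_shaft ≈ 5.80 kW

V = 4Q/(πD²) = 0.9249 m/s; Re = 9.85×10^4; ε/D = 9.20×10^-6; f = 0.01791
h_f = f(L/D)V²/2g = 5.270 m
Total head H = z + h_f = 26.2 + 5.270 = 31.47 m
P_hyd = ρgQH = 789.0·9.81·0.0193·31.47 = 4.701 kW
P_shaft = P_hyd/η = 4.701/0.81 = 5.804 kW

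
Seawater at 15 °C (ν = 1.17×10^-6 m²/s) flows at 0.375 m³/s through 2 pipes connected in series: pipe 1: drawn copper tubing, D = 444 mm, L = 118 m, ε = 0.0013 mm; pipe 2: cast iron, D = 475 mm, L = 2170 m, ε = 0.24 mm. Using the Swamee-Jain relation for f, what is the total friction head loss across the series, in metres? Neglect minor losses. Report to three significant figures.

Pipe 1: V = 2.422 m/s, Re = 9.19×10^5, ε/D = 2.93×10^-6, f = 0.01184, h_1 = f(L/D)V²/2g = 0.9411 m
Pipe 2: V = 2.116 m/s, Re = 8.59×10^5, ε/D = 5.05×10^-4, f = 0.01742, h_2 = f(L/D)V²/2g = 18.16 m
Series → Q common, losses add: H = Σh = 19.10 m

H ≈ 19.1 m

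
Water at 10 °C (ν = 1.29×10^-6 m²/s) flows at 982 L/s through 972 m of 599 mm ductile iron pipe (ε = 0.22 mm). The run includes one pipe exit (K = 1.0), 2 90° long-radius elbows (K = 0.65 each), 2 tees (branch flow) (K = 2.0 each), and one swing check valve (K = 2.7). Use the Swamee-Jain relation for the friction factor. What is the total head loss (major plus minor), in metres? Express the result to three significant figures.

H_L ≈ 21.7 m

V = 4Q/(πD²) = 3.485 m/s; V²/2g = 0.6189 m
Re = 1.62×10^6, ε/D = 3.67×10^-4 → f = 0.01608 (Swamee-Jain)
Major: h_f = f(L/D)·V²/2g = 0.01608·1623·0.6189 = 16.15 m
Minor: ΣK = 9.00; h_m = ΣK·V²/2g = 5.570 m
Total H_L = 16.15 + 5.570 = 21.72 m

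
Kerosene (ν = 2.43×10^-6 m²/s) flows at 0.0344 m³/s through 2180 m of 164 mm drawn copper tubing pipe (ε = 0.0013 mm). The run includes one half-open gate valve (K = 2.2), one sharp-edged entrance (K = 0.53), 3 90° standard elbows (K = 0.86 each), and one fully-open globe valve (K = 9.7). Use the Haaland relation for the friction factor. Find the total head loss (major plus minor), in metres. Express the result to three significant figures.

H_L ≈ 33.5 m

V = 4Q/(πD²) = 1.628 m/s; V²/2g = 0.1352 m
Re = 1.10×10^5, ε/D = 7.93×10^-6 → f = 0.01751 (Haaland)
Major: h_f = f(L/D)·V²/2g = 0.01751·13293·0.1352 = 31.46 m
Minor: ΣK = 15.0; h_m = ΣK·V²/2g = 2.029 m
Total H_L = 31.46 + 2.029 = 33.49 m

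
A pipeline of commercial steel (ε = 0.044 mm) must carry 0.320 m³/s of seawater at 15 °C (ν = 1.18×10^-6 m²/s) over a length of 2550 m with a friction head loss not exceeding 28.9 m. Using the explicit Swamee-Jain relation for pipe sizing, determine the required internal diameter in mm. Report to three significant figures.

D ≈ 404 mm

Swamee-Jain (Type III): D = 0.66·[ε^1.25·(LQ²/(gh_f))^4.75 + ν·Q^9.4·(L/(gh_f))^5.2]^0.04
LQ²/(gh_f) = 0.9210; L/(gh_f) = 8.994
Term 1 = ε^1.25·(…)^4.75 = 2.42×10^-6; Term 2 = ν·Q^9.4·(…)^5.2 = 2.40×10^-6
D = 0.66·(2.42×10^-6 + 2.40×10^-6)^0.04 = 0.4045 m = 404 mm
Check: V = 2.49 m/s, Re = 8.54×10^5, f = 0.01382, h_f = 27.5 m ≈ 28.9 m ✓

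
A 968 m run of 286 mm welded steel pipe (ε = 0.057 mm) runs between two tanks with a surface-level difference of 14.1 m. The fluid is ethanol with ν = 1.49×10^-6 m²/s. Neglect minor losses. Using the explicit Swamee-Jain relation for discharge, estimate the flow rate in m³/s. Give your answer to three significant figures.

Swamee-Jain (Type II): Q = -0.965·√(gD⁵h_f/L)·ln[ε/(3.7D) + √(3.17ν²L/(gD³h_f))]
√(gD⁵h_f/L) = √(9.81·0.286⁵·14.1/968) = 0.01654
ε/(3.7D) = 5.39×10^-5; √(3.17ν²L/(gD³h_f)) = 4.59×10^-5
Q = -0.965·0.01654·ln(9.975×10^-5) = 0.1470 m³/s
Check: V = 2.29 m/s, Re = 4.39×10^5, f = 0.01569, h_f = 14.2 m ≈ 14.1 m ✓

Q ≈ 0.147 m³/s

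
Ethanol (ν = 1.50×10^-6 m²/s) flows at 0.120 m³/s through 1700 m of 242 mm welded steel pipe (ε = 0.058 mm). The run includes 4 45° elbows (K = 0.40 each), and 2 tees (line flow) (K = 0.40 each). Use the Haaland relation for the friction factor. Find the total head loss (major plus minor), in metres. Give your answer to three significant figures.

V = 4Q/(πD²) = 2.609 m/s; V²/2g = 0.3469 m
Re = 4.21×10^5, ε/D = 2.40×10^-4 → f = 0.01586 (Haaland)
Major: h_f = f(L/D)·V²/2g = 0.01586·7025·0.3469 = 38.66 m
Minor: ΣK = 2.40; h_m = ΣK·V²/2g = 0.8326 m
Total H_L = 38.66 + 0.8326 = 39.49 m

H_L ≈ 39.5 m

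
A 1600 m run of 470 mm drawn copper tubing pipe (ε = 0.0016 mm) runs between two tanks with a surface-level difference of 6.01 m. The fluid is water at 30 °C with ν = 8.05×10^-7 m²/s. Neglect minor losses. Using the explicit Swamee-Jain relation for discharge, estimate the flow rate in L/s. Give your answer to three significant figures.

Q ≈ 298 L/s

Swamee-Jain (Type II): Q = -0.965·√(gD⁵h_f/L)·ln[ε/(3.7D) + √(3.17ν²L/(gD³h_f))]
√(gD⁵h_f/L) = √(9.81·0.470⁵·6.01/1600) = 0.02907
ε/(3.7D) = 9.20×10^-7; √(3.17ν²L/(gD³h_f)) = 2.32×10^-5
Q = -0.965·0.02907·ln(2.409×10^-5) = 0.2983 m³/s
Check: V = 1.72 m/s, Re = 1.00×10^6, f = 0.01169, h_f = 5.99 m ≈ 6.01 m ✓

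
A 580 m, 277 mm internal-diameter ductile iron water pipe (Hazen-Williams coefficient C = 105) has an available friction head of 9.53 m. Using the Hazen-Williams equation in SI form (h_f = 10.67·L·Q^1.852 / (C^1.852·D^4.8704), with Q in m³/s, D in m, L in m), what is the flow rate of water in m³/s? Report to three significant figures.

Rearranging: Q = [h_f·C^1.852·D^4.8704 / (10.67·L)]^(1/1.852)
Q = [9.53·105^1.852·0.277^4.8704 / (10.67·580)]^0.540 = 0.1087 m³/s

Q ≈ 0.109 m³/s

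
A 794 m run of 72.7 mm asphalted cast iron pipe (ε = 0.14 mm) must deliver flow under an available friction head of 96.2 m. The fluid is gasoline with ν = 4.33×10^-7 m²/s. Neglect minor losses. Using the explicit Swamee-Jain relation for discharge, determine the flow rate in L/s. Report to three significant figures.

Swamee-Jain (Type II): Q = -0.965·√(gD⁵h_f/L)·ln[ε/(3.7D) + √(3.17ν²L/(gD³h_f))]
√(gD⁵h_f/L) = √(9.81·0.0727⁵·96.2/794) = 0.001554
ε/(3.7D) = 5.20×10^-4; √(3.17ν²L/(gD³h_f)) = 3.61×10^-5
Q = -0.965·0.001554·ln(5.565×10^-4) = 0.01124 m³/s
Check: V = 2.71 m/s, Re = 4.54×10^5, f = 0.02372, h_f = 96.7 m ≈ 96.2 m ✓

Q ≈ 11.2 L/s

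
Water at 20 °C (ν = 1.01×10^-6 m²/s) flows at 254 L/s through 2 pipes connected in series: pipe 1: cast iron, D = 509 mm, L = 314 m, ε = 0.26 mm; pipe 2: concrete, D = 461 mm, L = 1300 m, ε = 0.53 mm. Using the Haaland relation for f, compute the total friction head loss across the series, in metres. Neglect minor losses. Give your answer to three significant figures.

Pipe 1: V = 1.248 m/s, Re = 6.29×10^5, ε/D = 5.11×10^-4, f = 0.01749, h_1 = f(L/D)V²/2g = 0.8567 m
Pipe 2: V = 1.522 m/s, Re = 6.95×10^5, ε/D = 0.00115, f = 0.02070, h_2 = f(L/D)V²/2g = 6.891 m
Series → Q common, losses add: H = Σh = 7.748 m

H ≈ 7.75 m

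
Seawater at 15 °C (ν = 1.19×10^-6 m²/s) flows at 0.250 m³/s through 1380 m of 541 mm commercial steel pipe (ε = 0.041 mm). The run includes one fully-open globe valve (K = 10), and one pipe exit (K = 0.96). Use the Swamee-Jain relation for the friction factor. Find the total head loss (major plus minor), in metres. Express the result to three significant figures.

V = 4Q/(πD²) = 1.088 m/s; V²/2g = 0.06029 m
Re = 4.94×10^5, ε/D = 7.58×10^-5 → f = 0.01419 (Swamee-Jain)
Major: h_f = f(L/D)·V²/2g = 0.01419·2551·0.06029 = 2.183 m
Minor: ΣK = 11.0; h_m = ΣK·V²/2g = 0.6607 m
Total H_L = 2.183 + 0.6607 = 2.843 m

H_L ≈ 2.84 m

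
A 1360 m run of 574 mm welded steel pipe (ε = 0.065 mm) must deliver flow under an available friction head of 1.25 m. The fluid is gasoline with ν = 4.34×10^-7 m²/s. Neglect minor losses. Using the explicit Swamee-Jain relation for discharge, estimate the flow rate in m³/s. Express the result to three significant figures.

Q ≈ 0.227 m³/s

Swamee-Jain (Type II): Q = -0.965·√(gD⁵h_f/L)·ln[ε/(3.7D) + √(3.17ν²L/(gD³h_f))]
√(gD⁵h_f/L) = √(9.81·0.574⁵·1.25/1360) = 0.02370
ε/(3.7D) = 3.06×10^-5; √(3.17ν²L/(gD³h_f)) = 1.87×10^-5
Q = -0.965·0.02370·ln(4.932×10^-5) = 0.2268 m³/s
Check: V = 0.877 m/s, Re = 1.16×10^6, f = 0.01355, h_f = 1.26 m ≈ 1.25 m ✓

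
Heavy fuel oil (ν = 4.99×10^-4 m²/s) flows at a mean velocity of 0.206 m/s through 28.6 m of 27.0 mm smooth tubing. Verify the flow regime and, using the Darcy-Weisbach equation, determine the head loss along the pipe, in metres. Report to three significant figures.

h_f ≈ 13.2 m

Re = VD/ν = 0.206·0.02700/4.99×10^-4 = 11.1 → laminar (Re < 2300)
f = 64/Re = 5.742
h_f = f(L/D)V²/(2g) = 5.742·(28.6/0.02700)·0.206²/(2·9.81) = 13.15 m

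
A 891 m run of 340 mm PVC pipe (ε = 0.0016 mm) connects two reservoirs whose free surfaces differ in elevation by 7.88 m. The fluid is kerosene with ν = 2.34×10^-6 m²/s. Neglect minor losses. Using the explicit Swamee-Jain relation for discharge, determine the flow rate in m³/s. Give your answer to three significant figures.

Q ≈ 0.183 m³/s

Swamee-Jain (Type II): Q = -0.965·√(gD⁵h_f/L)·ln[ε/(3.7D) + √(3.17ν²L/(gD³h_f))]
√(gD⁵h_f/L) = √(9.81·0.340⁵·7.88/891) = 0.01985
ε/(3.7D) = 1.27×10^-6; √(3.17ν²L/(gD³h_f)) = 7.13×10^-5
Q = -0.965·0.01985·ln(7.262×10^-5) = 0.1826 m³/s
Check: V = 2.01 m/s, Re = 2.92×10^5, f = 0.01450, h_f = 7.83 m ≈ 7.88 m ✓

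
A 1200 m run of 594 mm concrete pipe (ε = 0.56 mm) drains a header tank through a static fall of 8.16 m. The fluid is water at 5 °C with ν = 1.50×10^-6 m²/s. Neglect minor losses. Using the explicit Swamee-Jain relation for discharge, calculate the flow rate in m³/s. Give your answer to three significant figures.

Q ≈ 0.555 m³/s

Swamee-Jain (Type II): Q = -0.965·√(gD⁵h_f/L)·ln[ε/(3.7D) + √(3.17ν²L/(gD³h_f))]
√(gD⁵h_f/L) = √(9.81·0.594⁵·8.16/1200) = 0.07024
ε/(3.7D) = 2.55×10^-4; √(3.17ν²L/(gD³h_f)) = 2.26×10^-5
Q = -0.965·0.07024·ln(2.774×10^-4) = 0.5551 m³/s
Check: V = 2.00 m/s, Re = 7.93×10^5, f = 0.01986, h_f = 8.20 m ≈ 8.16 m ✓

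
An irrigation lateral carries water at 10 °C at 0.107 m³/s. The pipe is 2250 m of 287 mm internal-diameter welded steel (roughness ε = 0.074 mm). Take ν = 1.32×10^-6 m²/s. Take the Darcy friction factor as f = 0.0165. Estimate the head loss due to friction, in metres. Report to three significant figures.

V = 4Q/(πD²) = 4·0.107/(π·0.287²) = 1.654 m/s
h_f = f(L/D)V²/(2g) = 0.01650·(2250/0.287)·1.654²/(2·9.81) = 18.04 m

h_f ≈ 18.0 m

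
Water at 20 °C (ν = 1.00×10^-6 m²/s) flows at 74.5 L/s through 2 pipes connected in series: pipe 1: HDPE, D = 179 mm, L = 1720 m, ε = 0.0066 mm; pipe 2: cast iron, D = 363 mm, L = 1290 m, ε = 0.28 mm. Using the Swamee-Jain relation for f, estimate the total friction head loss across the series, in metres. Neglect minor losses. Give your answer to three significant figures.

H ≈ 60.0 m

Pipe 1: V = 2.960 m/s, Re = 5.30×10^5, ε/D = 3.69×10^-5, f = 0.01354, h_1 = f(L/D)V²/2g = 58.11 m
Pipe 2: V = 0.7199 m/s, Re = 2.61×10^5, ε/D = 7.71×10^-4, f = 0.01989, h_2 = f(L/D)V²/2g = 1.867 m
Series → Q common, losses add: H = Σh = 59.98 m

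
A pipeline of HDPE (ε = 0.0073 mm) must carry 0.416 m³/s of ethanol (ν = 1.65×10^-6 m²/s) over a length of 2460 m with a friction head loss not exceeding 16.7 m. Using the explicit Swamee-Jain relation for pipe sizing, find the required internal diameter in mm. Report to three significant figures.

Swamee-Jain (Type III): D = 0.66·[ε^1.25·(LQ²/(gh_f))^4.75 + ν·Q^9.4·(L/(gh_f))^5.2]^0.04
LQ²/(gh_f) = 2.599; L/(gh_f) = 15.02
Term 1 = ε^1.25·(…)^4.75 = 3.54×10^-5; Term 2 = ν·Q^9.4·(…)^5.2 = 5.69×10^-4
D = 0.66·(3.54×10^-5 + 5.69×10^-4)^0.04 = 0.4907 m = 491 mm
Check: V = 2.20 m/s, Re = 6.54×10^5, f = 0.01276, h_f = 15.8 m ≈ 16.7 m ✓

D ≈ 491 mm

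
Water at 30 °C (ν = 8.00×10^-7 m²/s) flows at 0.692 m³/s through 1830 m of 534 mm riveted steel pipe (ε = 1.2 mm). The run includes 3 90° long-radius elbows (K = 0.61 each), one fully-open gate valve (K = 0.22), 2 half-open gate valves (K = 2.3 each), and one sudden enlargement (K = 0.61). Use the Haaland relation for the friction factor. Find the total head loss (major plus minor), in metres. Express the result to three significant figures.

V = 4Q/(πD²) = 3.090 m/s; V²/2g = 0.4866 m
Re = 2.06×10^6, ε/D = 0.00225 → f = 0.02428 (Haaland)
Major: h_f = f(L/D)·V²/2g = 0.02428·3427·0.4866 = 40.50 m
Minor: ΣK = 7.26; h_m = ΣK·V²/2g = 3.533 m
Total H_L = 40.50 + 3.533 = 44.03 m

H_L ≈ 44.0 m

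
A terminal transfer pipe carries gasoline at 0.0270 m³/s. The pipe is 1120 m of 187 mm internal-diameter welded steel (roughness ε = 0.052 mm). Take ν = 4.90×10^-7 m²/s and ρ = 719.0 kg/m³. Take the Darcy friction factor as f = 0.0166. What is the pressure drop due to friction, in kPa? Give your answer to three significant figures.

Δp ≈ 34.5 kPa

V = 4Q/(πD²) = 4·0.0270/(π·0.187²) = 0.9831 m/s
h_f = f(L/D)V²/(2g) = 0.01660·(1120/0.187)·0.9831²/(2·9.81) = 4.897 m
Δp = ρg·h_f = 719.0·9.81·4.897 = 34.54 kPa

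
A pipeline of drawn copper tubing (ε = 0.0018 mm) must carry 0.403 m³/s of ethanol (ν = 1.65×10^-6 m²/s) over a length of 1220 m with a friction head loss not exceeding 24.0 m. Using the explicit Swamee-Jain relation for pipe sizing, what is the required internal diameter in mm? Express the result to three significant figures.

D ≈ 388 mm

Swamee-Jain (Type III): D = 0.66·[ε^1.25·(LQ²/(gh_f))^4.75 + ν·Q^9.4·(L/(gh_f))^5.2]^0.04
LQ²/(gh_f) = 0.8416; L/(gh_f) = 5.182
Term 1 = ε^1.25·(…)^4.75 = 2.91×10^-8; Term 2 = ν·Q^9.4·(…)^5.2 = 1.67×10^-6
D = 0.66·(2.91×10^-8 + 1.67×10^-6)^0.04 = 0.3879 m = 388 mm
Check: V = 3.41 m/s, Re = 8.02×10^5, f = 0.01215, h_f = 22.6 m ≈ 24.0 m ✓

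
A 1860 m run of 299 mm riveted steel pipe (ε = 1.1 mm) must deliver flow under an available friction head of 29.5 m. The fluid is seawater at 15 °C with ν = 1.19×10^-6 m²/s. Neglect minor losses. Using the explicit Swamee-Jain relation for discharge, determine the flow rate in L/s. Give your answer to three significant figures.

Q ≈ 128 L/s

Swamee-Jain (Type II): Q = -0.965·√(gD⁵h_f/L)·ln[ε/(3.7D) + √(3.17ν²L/(gD³h_f))]
√(gD⁵h_f/L) = √(9.81·0.299⁵·29.5/1860) = 0.01928
ε/(3.7D) = 9.94×10^-4; √(3.17ν²L/(gD³h_f)) = 3.29×10^-5
Q = -0.965·0.01928·ln(0.001027) = 0.1280 m³/s
Check: V = 1.82 m/s, Re = 4.58×10^5, f = 0.02810, h_f = 29.6 m ≈ 29.5 m ✓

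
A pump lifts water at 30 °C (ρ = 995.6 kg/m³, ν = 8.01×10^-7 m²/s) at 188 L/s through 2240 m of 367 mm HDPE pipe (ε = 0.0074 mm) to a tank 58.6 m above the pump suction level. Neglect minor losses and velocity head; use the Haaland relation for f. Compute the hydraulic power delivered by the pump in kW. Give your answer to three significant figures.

V = 4Q/(πD²) = 1.777 m/s; Re = 8.14×10^5; ε/D = 2.02×10^-5; f = 0.01233
h_f = f(L/D)V²/2g = 12.11 m
Total head H = z + h_f = 58.6 + 12.11 = 70.71 m
P_hyd = ρgQH = 995.6·9.81·0.188·70.71 = 129.8 kW

P_hyd ≈ 130 kW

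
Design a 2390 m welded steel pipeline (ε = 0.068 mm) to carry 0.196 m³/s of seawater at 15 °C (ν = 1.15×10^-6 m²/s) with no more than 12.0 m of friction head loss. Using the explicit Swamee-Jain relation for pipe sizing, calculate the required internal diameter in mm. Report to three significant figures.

D ≈ 399 mm

Swamee-Jain (Type III): D = 0.66·[ε^1.25·(LQ²/(gh_f))^4.75 + ν·Q^9.4·(L/(gh_f))^5.2]^0.04
LQ²/(gh_f) = 0.7799; L/(gh_f) = 20.30
Term 1 = ε^1.25·(…)^4.75 = 1.90×10^-6; Term 2 = ν·Q^9.4·(…)^5.2 = 1.61×10^-6
D = 0.66·(1.90×10^-6 + 1.61×10^-6)^0.04 = 0.3993 m = 399 mm
Check: V = 1.56 m/s, Re = 5.43×10^5, f = 0.01511, h_f = 11.3 m ≈ 12.0 m ✓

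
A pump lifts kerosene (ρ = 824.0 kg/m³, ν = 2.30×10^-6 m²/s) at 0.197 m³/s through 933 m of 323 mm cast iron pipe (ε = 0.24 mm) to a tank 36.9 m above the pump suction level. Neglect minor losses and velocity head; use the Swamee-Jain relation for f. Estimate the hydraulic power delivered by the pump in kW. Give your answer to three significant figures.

V = 4Q/(πD²) = 2.404 m/s; Re = 3.38×10^5; ε/D = 7.43×10^-4; f = 0.01948
h_f = f(L/D)V²/2g = 16.58 m
Total head H = z + h_f = 36.9 + 16.58 = 53.48 m
P_hyd = ρgQH = 824.0·9.81·0.197·53.48 = 85.16 kW

P_hyd ≈ 85.2 kW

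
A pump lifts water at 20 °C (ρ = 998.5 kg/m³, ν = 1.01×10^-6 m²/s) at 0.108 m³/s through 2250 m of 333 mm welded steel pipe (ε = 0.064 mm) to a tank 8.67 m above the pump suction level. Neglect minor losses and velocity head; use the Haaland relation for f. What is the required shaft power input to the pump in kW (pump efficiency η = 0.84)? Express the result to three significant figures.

P_shaft ≈ 21.3 kW

V = 4Q/(πD²) = 1.240 m/s; Re = 4.09×10^5; ε/D = 1.92×10^-4; f = 0.01549
h_f = f(L/D)V²/2g = 8.206 m
Total head H = z + h_f = 8.67 + 8.206 = 16.88 m
P_hyd = ρgQH = 998.5·9.81·0.108·16.88 = 17.85 kW
P_shaft = P_hyd/η = 17.85/0.84 = 21.25 kW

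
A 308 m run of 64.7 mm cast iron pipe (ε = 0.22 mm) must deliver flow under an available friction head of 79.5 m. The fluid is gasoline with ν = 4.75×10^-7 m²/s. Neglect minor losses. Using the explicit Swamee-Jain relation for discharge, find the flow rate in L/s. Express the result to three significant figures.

Q ≈ 11.4 L/s

Swamee-Jain (Type II): Q = -0.965·√(gD⁵h_f/L)·ln[ε/(3.7D) + √(3.17ν²L/(gD³h_f))]
√(gD⁵h_f/L) = √(9.81·0.0647⁵·79.5/308) = 0.001694
ε/(3.7D) = 9.19×10^-4; √(3.17ν²L/(gD³h_f)) = 3.23×10^-5
Q = -0.965·0.001694·ln(9.513×10^-4) = 0.01138 m³/s
Check: V = 3.46 m/s, Re = 4.71×10^5, f = 0.02749, h_f = 79.8 m ≈ 79.5 m ✓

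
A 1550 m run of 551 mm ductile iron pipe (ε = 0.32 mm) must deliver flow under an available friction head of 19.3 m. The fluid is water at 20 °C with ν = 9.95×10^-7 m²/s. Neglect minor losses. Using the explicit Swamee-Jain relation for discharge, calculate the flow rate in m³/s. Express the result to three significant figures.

Q ≈ 0.660 m³/s

Swamee-Jain (Type II): Q = -0.965·√(gD⁵h_f/L)·ln[ε/(3.7D) + √(3.17ν²L/(gD³h_f))]
√(gD⁵h_f/L) = √(9.81·0.551⁵·19.3/1550) = 0.07876
ε/(3.7D) = 1.57×10^-4; √(3.17ν²L/(gD³h_f)) = 1.24×10^-5
Q = -0.965·0.07876·ln(1.694×10^-4) = 0.6600 m³/s
Check: V = 2.77 m/s, Re = 1.53×10^6, f = 0.01765, h_f = 19.4 m ≈ 19.3 m ✓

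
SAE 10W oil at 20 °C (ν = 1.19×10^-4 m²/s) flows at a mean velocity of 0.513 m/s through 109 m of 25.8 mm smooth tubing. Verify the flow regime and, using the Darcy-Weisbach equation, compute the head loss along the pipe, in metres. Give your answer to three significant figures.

h_f ≈ 32.6 m

Re = VD/ν = 0.513·0.02580/1.19×10^-4 = 111 → laminar (Re < 2300)
f = 64/Re = 0.5754
h_f = f(L/D)V²/(2g) = 0.5754·(109/0.02580)·0.513²/(2·9.81) = 32.61 m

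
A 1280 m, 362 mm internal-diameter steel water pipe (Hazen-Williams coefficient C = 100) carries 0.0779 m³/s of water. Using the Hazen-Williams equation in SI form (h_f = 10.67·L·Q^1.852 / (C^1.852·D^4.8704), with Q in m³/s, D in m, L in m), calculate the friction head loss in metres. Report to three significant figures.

h_f ≈ 3.37 m

h_f = 10.67·1280·0.0779^1.852 / (100^1.852·0.362^4.8704) = 3.371 m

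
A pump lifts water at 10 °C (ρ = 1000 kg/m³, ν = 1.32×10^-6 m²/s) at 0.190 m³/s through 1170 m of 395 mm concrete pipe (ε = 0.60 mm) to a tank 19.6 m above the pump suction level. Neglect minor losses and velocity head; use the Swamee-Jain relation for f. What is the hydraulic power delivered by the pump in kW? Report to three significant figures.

P_hyd ≈ 51.7 kW

V = 4Q/(πD²) = 1.550 m/s; Re = 4.64×10^5; ε/D = 0.00152; f = 0.02240
h_f = f(L/D)V²/2g = 8.129 m
Total head H = z + h_f = 19.6 + 8.129 = 27.73 m
P_hyd = ρgQH = 1000·9.81·0.190·27.73 = 51.68 kW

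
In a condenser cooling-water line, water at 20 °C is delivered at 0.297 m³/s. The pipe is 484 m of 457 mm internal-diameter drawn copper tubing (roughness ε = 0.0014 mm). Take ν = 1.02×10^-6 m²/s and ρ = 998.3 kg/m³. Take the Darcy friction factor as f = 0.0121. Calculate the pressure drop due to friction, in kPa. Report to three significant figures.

Δp ≈ 21.0 kPa

V = 4Q/(πD²) = 4·0.297/(π·0.457²) = 1.811 m/s
h_f = f(L/D)V²/(2g) = 0.01210·(484/0.457)·1.811²/(2·9.81) = 2.141 m
Δp = ρg·h_f = 998.3·9.81·2.141 = 20.97 kPa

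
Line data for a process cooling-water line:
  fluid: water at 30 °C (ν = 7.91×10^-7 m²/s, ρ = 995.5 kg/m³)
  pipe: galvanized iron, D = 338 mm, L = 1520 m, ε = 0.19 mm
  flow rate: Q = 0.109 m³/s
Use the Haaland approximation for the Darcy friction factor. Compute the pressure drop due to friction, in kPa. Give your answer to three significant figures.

V = 4Q/(πD²) = 4·0.109/(π·0.338²) = 1.215 m/s
Re = VD/ν = 1.215·0.338/7.91×10^-7 = 5.19×10^5 → turbulent
ε/D = 0.19/338 = 5.62×10^-4
Haaland: f = 0.01793
h_f = f(L/D)V²/(2g) = 0.01793·(1520/0.338)·1.215²/(2·9.81) = 6.066 m
Δp = ρg·h_f = 995.5·9.81·6.066 = 59.24 kPa

Δp ≈ 59.2 kPa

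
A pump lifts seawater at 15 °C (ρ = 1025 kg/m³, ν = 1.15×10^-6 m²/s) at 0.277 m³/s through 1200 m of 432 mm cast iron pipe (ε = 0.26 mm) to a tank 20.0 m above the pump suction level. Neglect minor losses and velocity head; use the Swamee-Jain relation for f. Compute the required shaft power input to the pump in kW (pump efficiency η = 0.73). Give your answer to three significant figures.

P_shaft ≈ 111 kW

V = 4Q/(πD²) = 1.890 m/s; Re = 7.10×10^5; ε/D = 6.02×10^-4; f = 0.01814
h_f = f(L/D)V²/2g = 9.171 m
Total head H = z + h_f = 20.0 + 9.171 = 29.17 m
P_hyd = ρgQH = 1025·9.81·0.277·29.17 = 81.25 kW
P_shaft = P_hyd/η = 81.25/0.73 = 111.3 kW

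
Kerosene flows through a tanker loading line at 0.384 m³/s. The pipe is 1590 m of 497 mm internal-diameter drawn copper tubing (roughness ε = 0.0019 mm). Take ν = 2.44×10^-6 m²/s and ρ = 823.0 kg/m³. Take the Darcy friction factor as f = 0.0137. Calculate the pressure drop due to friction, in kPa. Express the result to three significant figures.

Δp ≈ 70.7 kPa

V = 4Q/(πD²) = 4·0.384/(π·0.497²) = 1.979 m/s
h_f = f(L/D)V²/(2g) = 0.01370·(1590/0.497)·1.979²/(2·9.81) = 8.752 m
Δp = ρg·h_f = 823.0·9.81·8.752 = 70.66 kPa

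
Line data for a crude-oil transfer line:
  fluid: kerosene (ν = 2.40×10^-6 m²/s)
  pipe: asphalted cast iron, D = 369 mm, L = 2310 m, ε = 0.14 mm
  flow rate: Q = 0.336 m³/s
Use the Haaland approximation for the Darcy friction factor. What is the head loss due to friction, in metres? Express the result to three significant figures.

h_f ≈ 52.9 m

V = 4Q/(πD²) = 4·0.336/(π·0.369²) = 3.142 m/s
Re = VD/ν = 3.142·0.369/2.40×10^-6 = 4.83×10^5 → turbulent
ε/D = 0.14/369 = 3.79×10^-4
Haaland: f = 0.01679
h_f = f(L/D)V²/(2g) = 0.01679·(2310/0.369)·3.142²/(2·9.81) = 52.89 m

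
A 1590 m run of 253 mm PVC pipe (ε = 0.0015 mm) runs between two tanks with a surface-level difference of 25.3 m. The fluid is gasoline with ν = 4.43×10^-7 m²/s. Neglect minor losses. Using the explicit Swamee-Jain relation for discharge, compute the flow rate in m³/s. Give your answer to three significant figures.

Q ≈ 0.135 m³/s

Swamee-Jain (Type II): Q = -0.965·√(gD⁵h_f/L)·ln[ε/(3.7D) + √(3.17ν²L/(gD³h_f))]
√(gD⁵h_f/L) = √(9.81·0.253⁵·25.3/1590) = 0.01272
ε/(3.7D) = 1.60×10^-6; √(3.17ν²L/(gD³h_f)) = 1.57×10^-5
Q = -0.965·0.01272·ln(1.729×10^-5) = 0.1346 m³/s
Check: V = 2.68 m/s, Re = 1.53×10^6, f = 0.01101, h_f = 25.3 m ≈ 25.3 m ✓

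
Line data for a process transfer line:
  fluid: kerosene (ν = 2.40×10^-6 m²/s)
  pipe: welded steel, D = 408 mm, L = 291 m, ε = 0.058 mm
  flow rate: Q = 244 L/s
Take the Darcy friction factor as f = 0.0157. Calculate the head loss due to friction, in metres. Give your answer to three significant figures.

h_f ≈ 1.99 m

V = 4Q/(πD²) = 4·0.244/(π·0.408²) = 1.866 m/s
h_f = f(L/D)V²/(2g) = 0.01570·(291/0.408)·1.866²/(2·9.81) = 1.988 m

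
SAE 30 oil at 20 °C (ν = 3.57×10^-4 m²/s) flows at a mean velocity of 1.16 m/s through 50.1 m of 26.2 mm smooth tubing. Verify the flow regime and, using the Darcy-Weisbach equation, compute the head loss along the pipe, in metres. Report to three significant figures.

h_f ≈ 98.6 m

Re = VD/ν = 1.16·0.02620/3.57×10^-4 = 85.1 → laminar (Re < 2300)
f = 64/Re = 0.7518
h_f = f(L/D)V²/(2g) = 0.7518·(50.1/0.02620)·1.16²/(2·9.81) = 98.59 m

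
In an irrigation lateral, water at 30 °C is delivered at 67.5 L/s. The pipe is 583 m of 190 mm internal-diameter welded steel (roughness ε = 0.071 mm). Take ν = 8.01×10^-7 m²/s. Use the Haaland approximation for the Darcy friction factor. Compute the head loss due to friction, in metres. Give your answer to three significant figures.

h_f ≈ 14.7 m

V = 4Q/(πD²) = 4·0.0675/(π·0.190²) = 2.381 m/s
Re = VD/ν = 2.381·0.190/8.01×10^-7 = 5.65×10^5 → turbulent
ε/D = 0.071/190 = 3.74×10^-4
Haaland: f = 0.01661
h_f = f(L/D)V²/(2g) = 0.01661·(583/0.190)·2.381²/(2·9.81) = 14.72 m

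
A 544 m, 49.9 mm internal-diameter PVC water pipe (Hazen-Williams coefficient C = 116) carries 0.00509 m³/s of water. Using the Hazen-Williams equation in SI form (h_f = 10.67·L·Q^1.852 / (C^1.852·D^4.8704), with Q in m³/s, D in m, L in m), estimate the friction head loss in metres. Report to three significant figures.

h_f ≈ 108 m

h_f = 10.67·544·0.00509^1.852 / (116^1.852·0.0499^4.8704) = 108.1 m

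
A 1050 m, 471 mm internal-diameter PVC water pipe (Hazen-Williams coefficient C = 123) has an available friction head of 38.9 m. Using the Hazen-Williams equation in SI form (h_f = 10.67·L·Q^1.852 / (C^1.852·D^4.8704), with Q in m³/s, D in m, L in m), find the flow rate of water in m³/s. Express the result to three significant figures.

Rearranging: Q = [h_f·C^1.852·D^4.8704 / (10.67·L)]^(1/1.852)
Q = [38.9·123^1.852·0.471^4.8704 / (10.67·1050)]^0.540 = 0.7981 m³/s

Q ≈ 0.798 m³/s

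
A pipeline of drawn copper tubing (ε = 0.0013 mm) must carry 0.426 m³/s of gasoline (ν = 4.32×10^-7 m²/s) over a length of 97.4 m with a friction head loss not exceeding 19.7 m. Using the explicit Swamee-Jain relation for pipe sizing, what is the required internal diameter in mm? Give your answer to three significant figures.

Swamee-Jain (Type III): D = 0.66·[ε^1.25·(LQ²/(gh_f))^4.75 + ν·Q^9.4·(L/(gh_f))^5.2]^0.04
LQ²/(gh_f) = 0.09146; L/(gh_f) = 0.5040
Term 1 = ε^1.25·(…)^4.75 = 5.11×10^-13; Term 2 = ν·Q^9.4·(…)^5.2 = 4.02×10^-12
D = 0.66·(5.11×10^-13 + 4.02×10^-12)^0.04 = 0.2322 m = 232 mm
Check: V = 10.1 m/s, Re = 5.41×10^6, f = 0.009295, h_f = 20.1 m ≈ 19.7 m ✓

D ≈ 232 mm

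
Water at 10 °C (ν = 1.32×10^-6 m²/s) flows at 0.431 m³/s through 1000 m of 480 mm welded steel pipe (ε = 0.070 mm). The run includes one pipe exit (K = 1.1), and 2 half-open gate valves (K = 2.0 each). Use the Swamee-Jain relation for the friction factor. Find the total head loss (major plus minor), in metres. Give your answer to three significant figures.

V = 4Q/(πD²) = 2.382 m/s; V²/2g = 0.2891 m
Re = 8.66×10^5, ε/D = 1.46×10^-4 → f = 0.01428 (Swamee-Jain)
Major: h_f = f(L/D)·V²/2g = 0.01428·2083·0.2891 = 8.601 m
Minor: ΣK = 5.10; h_m = ΣK·V²/2g = 1.475 m
Total H_L = 8.601 + 1.475 = 10.08 m

H_L ≈ 10.1 m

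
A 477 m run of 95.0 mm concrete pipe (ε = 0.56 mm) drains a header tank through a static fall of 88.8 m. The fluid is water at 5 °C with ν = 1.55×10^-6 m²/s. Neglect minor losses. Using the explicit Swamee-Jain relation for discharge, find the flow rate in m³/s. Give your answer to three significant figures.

Q ≈ 0.0232 m³/s

Swamee-Jain (Type II): Q = -0.965·√(gD⁵h_f/L)·ln[ε/(3.7D) + √(3.17ν²L/(gD³h_f))]
√(gD⁵h_f/L) = √(9.81·0.0950⁵·88.8/477) = 0.003759
ε/(3.7D) = 0.00159; √(3.17ν²L/(gD³h_f)) = 6.97×10^-5
Q = -0.965·0.003759·ln(0.001663) = 0.02321 m³/s
Check: V = 3.27 m/s, Re = 2.01×10^5, f = 0.03253, h_f = 89.3 m ≈ 88.8 m ✓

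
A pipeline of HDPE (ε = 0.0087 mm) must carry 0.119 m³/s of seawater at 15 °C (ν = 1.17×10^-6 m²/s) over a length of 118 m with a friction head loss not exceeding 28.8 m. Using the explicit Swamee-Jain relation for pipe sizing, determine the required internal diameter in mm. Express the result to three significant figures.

D ≈ 145 mm

Swamee-Jain (Type III): D = 0.66·[ε^1.25·(LQ²/(gh_f))^4.75 + ν·Q^9.4·(L/(gh_f))^5.2]^0.04
LQ²/(gh_f) = 0.005914; L/(gh_f) = 0.4177
Term 1 = ε^1.25·(…)^4.75 = 1.23×10^-17; Term 2 = ν·Q^9.4·(…)^5.2 = 2.55×10^-17
D = 0.66·(1.23×10^-17 + 2.55×10^-17)^0.04 = 0.1454 m = 145 mm
Check: V = 7.16 m/s, Re = 8.90×10^5, f = 0.01302, h_f = 27.6 m ≈ 28.8 m ✓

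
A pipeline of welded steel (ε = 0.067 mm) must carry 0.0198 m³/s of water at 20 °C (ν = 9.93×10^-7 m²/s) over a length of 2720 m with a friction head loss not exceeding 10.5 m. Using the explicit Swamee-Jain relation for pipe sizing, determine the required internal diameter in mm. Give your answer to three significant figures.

Swamee-Jain (Type III): D = 0.66·[ε^1.25·(LQ²/(gh_f))^4.75 + ν·Q^9.4·(L/(gh_f))^5.2]^0.04
LQ²/(gh_f) = 0.01035; L/(gh_f) = 26.41
Term 1 = ε^1.25·(…)^4.75 = 2.26×10^-15; Term 2 = ν·Q^9.4·(…)^5.2 = 2.39×10^-15
D = 0.66·(2.26×10^-15 + 2.39×10^-15)^0.04 = 0.1763 m = 176 mm
Check: V = 0.811 m/s, Re = 1.44×10^5, f = 0.01895, h_f = 9.81 m ≈ 10.5 m ✓

D ≈ 176 mm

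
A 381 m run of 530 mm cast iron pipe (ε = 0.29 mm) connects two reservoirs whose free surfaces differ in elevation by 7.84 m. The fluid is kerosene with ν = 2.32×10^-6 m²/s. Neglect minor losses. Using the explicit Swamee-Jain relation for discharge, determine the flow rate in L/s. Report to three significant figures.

Swamee-Jain (Type II): Q = -0.965·√(gD⁵h_f/L)·ln[ε/(3.7D) + √(3.17ν²L/(gD³h_f))]
√(gD⁵h_f/L) = √(9.81·0.530⁵·7.84/381) = 0.09188
ε/(3.7D) = 1.48×10^-4; √(3.17ν²L/(gD³h_f)) = 2.38×10^-5
Q = -0.965·0.09188·ln(1.717×10^-4) = 0.7687 m³/s
Check: V = 3.48 m/s, Re = 7.96×10^5, f = 0.01773, h_f = 7.89 m ≈ 7.84 m ✓

Q ≈ 769 L/s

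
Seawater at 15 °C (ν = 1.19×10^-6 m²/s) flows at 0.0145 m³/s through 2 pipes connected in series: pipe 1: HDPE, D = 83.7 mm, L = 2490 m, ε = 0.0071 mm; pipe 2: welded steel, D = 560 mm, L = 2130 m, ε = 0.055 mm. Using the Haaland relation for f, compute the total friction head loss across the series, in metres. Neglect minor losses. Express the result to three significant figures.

H ≈ 171 m

Pipe 1: V = 2.635 m/s, Re = 1.85×10^5, ε/D = 8.48×10^-5, f = 0.01628, h_1 = f(L/D)V²/2g = 171.5 m
Pipe 2: V = 0.05887 m/s, Re = 2.77×10^4, ε/D = 9.82×10^-5, f = 0.02396, h_2 = f(L/D)V²/2g = 0.01610 m
Series → Q common, losses add: H = Σh = 171.5 m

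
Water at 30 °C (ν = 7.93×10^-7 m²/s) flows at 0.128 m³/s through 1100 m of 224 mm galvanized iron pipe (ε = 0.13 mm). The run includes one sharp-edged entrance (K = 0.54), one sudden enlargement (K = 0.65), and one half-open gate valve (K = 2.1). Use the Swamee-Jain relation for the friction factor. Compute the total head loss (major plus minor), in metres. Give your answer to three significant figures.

H_L ≈ 48.9 m

V = 4Q/(πD²) = 3.248 m/s; V²/2g = 0.5377 m
Re = 9.17×10^5, ε/D = 5.80×10^-4 → f = 0.01786 (Swamee-Jain)
Major: h_f = f(L/D)·V²/2g = 0.01786·4911·0.5377 = 47.17 m
Minor: ΣK = 3.29; h_m = ΣK·V²/2g = 1.769 m
Total H_L = 47.17 + 1.769 = 48.94 m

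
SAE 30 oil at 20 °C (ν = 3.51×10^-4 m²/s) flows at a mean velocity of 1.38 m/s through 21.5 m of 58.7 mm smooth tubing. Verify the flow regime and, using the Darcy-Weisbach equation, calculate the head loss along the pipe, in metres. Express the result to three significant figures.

h_f ≈ 9.86 m

Re = VD/ν = 1.38·0.05870/3.51×10^-4 = 231 → laminar (Re < 2300)
f = 64/Re = 0.2773
h_f = f(L/D)V²/(2g) = 0.2773·(21.5/0.05870)·1.38²/(2·9.81) = 9.859 m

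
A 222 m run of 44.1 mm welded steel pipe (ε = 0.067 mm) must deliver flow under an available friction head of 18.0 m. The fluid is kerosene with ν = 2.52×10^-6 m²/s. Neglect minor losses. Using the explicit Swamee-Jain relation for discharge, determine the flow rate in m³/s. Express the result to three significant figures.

Q ≈ 0.00244 m³/s

Swamee-Jain (Type II): Q = -0.965·√(gD⁵h_f/L)·ln[ε/(3.7D) + √(3.17ν²L/(gD³h_f))]
√(gD⁵h_f/L) = √(9.81·0.0441⁵·18.0/222) = 3.642×10^-4
ε/(3.7D) = 4.11×10^-4; √(3.17ν²L/(gD³h_f)) = 5.43×10^-4
Q = -0.965·3.642×10^-4·ln(9.538×10^-4) = 0.002445 m³/s
Check: V = 1.60 m/s, Re = 2.80×10^4, f = 0.02763, h_f = 18.2 m ≈ 18.0 m ✓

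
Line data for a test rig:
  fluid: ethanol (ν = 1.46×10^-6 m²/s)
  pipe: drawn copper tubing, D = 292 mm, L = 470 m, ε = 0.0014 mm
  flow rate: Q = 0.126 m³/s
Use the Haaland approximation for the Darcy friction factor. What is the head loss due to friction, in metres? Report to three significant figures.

V = 4Q/(πD²) = 4·0.126/(π·0.292²) = 1.882 m/s
Re = VD/ν = 1.882·0.292/1.46×10^-6 = 3.76×10^5 → turbulent
ε/D = 0.0014/292 = 4.79×10^-6
Haaland: f = 0.01380
h_f = f(L/D)V²/(2g) = 0.01380·(470/0.292)·1.882²/(2·9.81) = 4.007 m

h_f ≈ 4.01 m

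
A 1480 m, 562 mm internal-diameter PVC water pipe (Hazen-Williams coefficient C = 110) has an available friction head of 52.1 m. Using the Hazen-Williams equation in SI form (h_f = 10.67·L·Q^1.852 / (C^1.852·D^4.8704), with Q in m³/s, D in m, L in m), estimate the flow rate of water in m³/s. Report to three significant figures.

Q ≈ 1.10 m³/s

Rearranging: Q = [h_f·C^1.852·D^4.8704 / (10.67·L)]^(1/1.852)
Q = [52.1·110^1.852·0.562^4.8704 / (10.67·1480)]^0.540 = 1.105 m³/s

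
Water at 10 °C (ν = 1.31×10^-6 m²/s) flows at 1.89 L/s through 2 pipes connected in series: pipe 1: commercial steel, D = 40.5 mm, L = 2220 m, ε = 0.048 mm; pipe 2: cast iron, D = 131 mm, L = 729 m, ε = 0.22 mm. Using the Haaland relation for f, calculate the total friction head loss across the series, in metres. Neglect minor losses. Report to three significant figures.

Pipe 1: V = 1.467 m/s, Re = 4.54×10^4, ε/D = 0.00119, f = 0.02454, h_1 = f(L/D)V²/2g = 147.6 m
Pipe 2: V = 0.1402 m/s, Re = 1.40×10^4, ε/D = 0.00168, f = 0.03085, h_2 = f(L/D)V²/2g = 0.1720 m
Series → Q common, losses add: H = Σh = 147.8 m

H ≈ 148 m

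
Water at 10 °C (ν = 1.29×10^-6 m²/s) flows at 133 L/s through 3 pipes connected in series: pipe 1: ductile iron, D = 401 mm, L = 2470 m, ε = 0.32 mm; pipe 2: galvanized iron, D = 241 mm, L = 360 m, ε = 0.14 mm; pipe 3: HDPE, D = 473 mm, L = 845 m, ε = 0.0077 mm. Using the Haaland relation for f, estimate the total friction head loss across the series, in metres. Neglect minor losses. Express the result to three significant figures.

H ≈ 19.2 m

Pipe 1: V = 1.053 m/s, Re = 3.27×10^5, ε/D = 7.98×10^-4, f = 0.01955, h_1 = f(L/D)V²/2g = 6.806 m
Pipe 2: V = 2.916 m/s, Re = 5.45×10^5, ε/D = 5.81×10^-4, f = 0.01801, h_2 = f(L/D)V²/2g = 11.66 m
Pipe 3: V = 0.7569 m/s, Re = 2.78×10^5, ε/D = 1.63×10^-5, f = 0.01468, h_3 = f(L/D)V²/2g = 0.7658 m
Series → Q common, losses add: H = Σh = 19.23 m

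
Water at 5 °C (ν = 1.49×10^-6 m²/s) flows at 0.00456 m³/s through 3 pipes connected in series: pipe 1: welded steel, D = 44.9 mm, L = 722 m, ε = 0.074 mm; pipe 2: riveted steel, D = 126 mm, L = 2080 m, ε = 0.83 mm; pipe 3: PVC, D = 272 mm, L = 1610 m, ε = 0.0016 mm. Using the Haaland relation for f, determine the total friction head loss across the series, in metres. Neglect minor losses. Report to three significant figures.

H ≈ 169 m

Pipe 1: V = 2.880 m/s, Re = 8.68×10^4, ε/D = 0.00165, f = 0.02424, h_1 = f(L/D)V²/2g = 164.8 m
Pipe 2: V = 0.3657 m/s, Re = 3.09×10^4, ε/D = 0.00659, f = 0.03536, h_2 = f(L/D)V²/2g = 3.979 m
Pipe 3: V = 0.07848 m/s, Re = 1.43×10^4, ε/D = 5.88×10^-6, f = 0.02805, h_3 = f(L/D)V²/2g = 0.05212 m
Series → Q common, losses add: H = Σh = 168.8 m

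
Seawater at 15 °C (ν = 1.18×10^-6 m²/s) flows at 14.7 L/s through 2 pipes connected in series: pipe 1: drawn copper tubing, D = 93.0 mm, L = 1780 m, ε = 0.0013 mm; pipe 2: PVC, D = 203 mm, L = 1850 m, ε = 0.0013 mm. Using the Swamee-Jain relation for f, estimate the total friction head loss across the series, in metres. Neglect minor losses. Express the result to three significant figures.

Pipe 1: V = 2.164 m/s, Re = 1.71×10^5, ε/D = 1.40×10^-5, f = 0.01614, h_1 = f(L/D)V²/2g = 73.74 m
Pipe 2: V = 0.4542 m/s, Re = 7.81×10^4, ε/D = 6.40×10^-6, f = 0.01885, h_2 = f(L/D)V²/2g = 1.807 m
Series → Q common, losses add: H = Σh = 75.55 m

H ≈ 75.6 m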